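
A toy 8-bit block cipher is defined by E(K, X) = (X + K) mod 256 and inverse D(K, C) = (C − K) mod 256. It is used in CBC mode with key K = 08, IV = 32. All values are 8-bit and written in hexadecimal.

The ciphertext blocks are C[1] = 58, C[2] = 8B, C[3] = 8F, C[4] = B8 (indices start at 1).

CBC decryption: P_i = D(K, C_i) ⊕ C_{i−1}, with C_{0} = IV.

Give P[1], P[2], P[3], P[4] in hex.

P[1]: D(K, 58) = 50; 50 ⊕ 32 = 62.
P[2]: D(K, 8B) = 83; 83 ⊕ 58 = DB.
P[3]: D(K, 8F) = 87; 87 ⊕ 8B = 0C.
P[4]: D(K, B8) = B0; B0 ⊕ 8F = 3F.

P[1] = 62, P[2] = DB, P[3] = 0C, P[4] = 3F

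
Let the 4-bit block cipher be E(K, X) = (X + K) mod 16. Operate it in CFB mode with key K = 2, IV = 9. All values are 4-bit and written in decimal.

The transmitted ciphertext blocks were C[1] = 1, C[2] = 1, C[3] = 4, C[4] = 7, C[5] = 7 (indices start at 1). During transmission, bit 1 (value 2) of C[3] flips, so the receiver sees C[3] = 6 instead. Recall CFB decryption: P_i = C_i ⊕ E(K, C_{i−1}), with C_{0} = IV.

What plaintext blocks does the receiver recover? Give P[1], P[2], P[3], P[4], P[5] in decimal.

Only C[3] changed, to 6. In CFB, a change in C_i flips the same bit in P_i and garbles P_{i+1}. Decrypting the received ciphertext:
P[1]: E(K, 9) = 11; 1 ⊕ 11 = 10.
P[2]: E(K, 1) = 3; 1 ⊕ 3 = 2.
P[3]: E(K, 1) = 3; 6 ⊕ 3 = 5.
P[4]: E(K, 6) = 8; 7 ⊕ 8 = 15.
P[5]: E(K, 7) = 9; 7 ⊕ 9 = 14.
Blocks that differ from the original plaintext: P[3], P[4].

P[1] = 10, P[2] = 2, P[3] = 5, P[4] = 15, P[5] = 14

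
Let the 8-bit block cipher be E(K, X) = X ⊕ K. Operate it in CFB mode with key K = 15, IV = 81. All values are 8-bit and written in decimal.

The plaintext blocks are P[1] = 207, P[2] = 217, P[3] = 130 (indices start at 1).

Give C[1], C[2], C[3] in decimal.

CFB encryption: C_i = P_i ⊕ E(K, C_{i−1}), with C_{0} = IV.
C[1]: E(K, 81) = 94; 207 ⊕ 94 = 145.
C[2]: E(K, 145) = 158; 217 ⊕ 158 = 71.
C[3]: E(K, 71) = 72; 130 ⊕ 72 = 202.

C[1] = 145, C[2] = 71, C[3] = 202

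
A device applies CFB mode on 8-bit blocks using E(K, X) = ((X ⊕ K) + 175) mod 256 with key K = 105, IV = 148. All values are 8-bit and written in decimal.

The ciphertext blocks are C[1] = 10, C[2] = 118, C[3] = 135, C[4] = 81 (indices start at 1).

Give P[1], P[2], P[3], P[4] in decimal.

P[1] = 166, P[2] = 100, P[3] = 73, P[4] = 204

CFB decryption: P_i = C_i ⊕ E(K, C_{i−1}), with C_{0} = IV.
P[1]: E(K, 148) = 172; 10 ⊕ 172 = 166.
P[2]: E(K, 10) = 18; 118 ⊕ 18 = 100.
P[3]: E(K, 118) = 206; 135 ⊕ 206 = 73.
P[4]: E(K, 135) = 157; 81 ⊕ 157 = 204.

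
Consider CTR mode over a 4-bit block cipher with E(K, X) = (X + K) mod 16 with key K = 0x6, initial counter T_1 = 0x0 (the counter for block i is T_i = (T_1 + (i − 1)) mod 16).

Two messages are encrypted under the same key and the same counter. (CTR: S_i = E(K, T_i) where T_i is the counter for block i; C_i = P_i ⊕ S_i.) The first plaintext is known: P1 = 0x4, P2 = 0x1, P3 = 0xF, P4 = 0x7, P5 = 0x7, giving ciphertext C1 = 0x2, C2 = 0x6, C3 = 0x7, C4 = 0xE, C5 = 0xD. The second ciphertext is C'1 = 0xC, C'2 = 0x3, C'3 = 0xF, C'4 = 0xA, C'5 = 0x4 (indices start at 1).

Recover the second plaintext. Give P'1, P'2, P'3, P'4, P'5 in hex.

In CTR with a reused counter, both messages share the same keystream S_i, so C_i ⊕ C'_i = P_i ⊕ P'_i and thus P'_i = P_i ⊕ C_i ⊕ C'_i.
P'1: 0x4 ⊕ 0x2 ⊕ 0xC = 0xA.
P'2: 0x1 ⊕ 0x6 ⊕ 0x3 = 0x4.
P'3: 0xF ⊕ 0x7 ⊕ 0xF = 0x7.
P'4: 0x7 ⊕ 0xE ⊕ 0xA = 0x3.
P'5: 0x7 ⊕ 0xD ⊕ 0x4 = 0xE.

P'1 = 0xA, P'2 = 0x4, P'3 = 0x7, P'4 = 0x3, P'5 = 0xE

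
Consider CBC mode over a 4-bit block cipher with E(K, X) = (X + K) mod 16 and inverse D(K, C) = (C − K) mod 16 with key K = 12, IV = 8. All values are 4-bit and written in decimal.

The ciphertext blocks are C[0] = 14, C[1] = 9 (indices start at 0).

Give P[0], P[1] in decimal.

CBC decryption: P_i = D(K, C_i) ⊕ C_{i−1}, with C_{−1} = IV.
P[0]: D(K, 14) = 2; 2 ⊕ 8 = 10.
P[1]: D(K, 9) = 13; 13 ⊕ 14 = 3.

P[0] = 10, P[1] = 3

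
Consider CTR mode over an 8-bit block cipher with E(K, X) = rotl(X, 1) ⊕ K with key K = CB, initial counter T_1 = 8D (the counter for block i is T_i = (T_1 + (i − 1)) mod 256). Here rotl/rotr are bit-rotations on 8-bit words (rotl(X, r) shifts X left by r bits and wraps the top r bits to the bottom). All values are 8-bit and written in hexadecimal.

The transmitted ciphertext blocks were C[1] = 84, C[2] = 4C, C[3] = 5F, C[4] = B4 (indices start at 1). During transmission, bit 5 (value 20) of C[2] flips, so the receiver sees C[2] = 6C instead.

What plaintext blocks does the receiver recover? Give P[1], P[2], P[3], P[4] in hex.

CTR decryption: S_i = E(K, T_i) where T_i is the counter for block i; P_i = C_i ⊕ S_i.
Only C[2] changed, to 6C. In CTR, a change in C_i flips the same bit in P_i only; the keystream is unaffected. Decrypting the received ciphertext:
P[1]: T = 8D, S = E(K, T) = D0; 84 ⊕ D0 = 54.
P[2]: T = 8E, S = E(K, T) = D6; 6C ⊕ D6 = BA.
P[3]: T = 8F, S = E(K, T) = D4; 5F ⊕ D4 = 8B.
P[4]: T = 90, S = E(K, T) = EA; B4 ⊕ EA = 5E.
Blocks that differ from the original plaintext: P[2].

P[1] = 54, P[2] = BA, P[3] = 8B, P[4] = 5E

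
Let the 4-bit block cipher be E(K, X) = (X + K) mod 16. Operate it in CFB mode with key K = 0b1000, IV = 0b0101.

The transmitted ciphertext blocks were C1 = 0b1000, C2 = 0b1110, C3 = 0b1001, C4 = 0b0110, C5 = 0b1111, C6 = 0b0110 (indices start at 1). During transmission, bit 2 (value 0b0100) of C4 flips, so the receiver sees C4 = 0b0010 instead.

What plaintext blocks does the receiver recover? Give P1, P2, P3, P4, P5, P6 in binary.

P1 = 0b0101, P2 = 0b1110, P3 = 0b1111, P4 = 0b0011, P5 = 0b0101, P6 = 0b0001

CFB decryption: P_i = C_i ⊕ E(K, C_{i−1}), with C_{0} = IV.
Only C4 changed, to 0b0010. In CFB, a change in C_i flips the same bit in P_i and garbles P_{i+1}. Decrypting the received ciphertext:
P1: E(K, 0b0101) = 0b1101; 0b1000 ⊕ 0b1101 = 0b0101.
P2: E(K, 0b1000) = 0b0000; 0b1110 ⊕ 0b0000 = 0b1110.
P3: E(K, 0b1110) = 0b0110; 0b1001 ⊕ 0b0110 = 0b1111.
P4: E(K, 0b1001) = 0b0001; 0b0010 ⊕ 0b0001 = 0b0011.
P5: E(K, 0b0010) = 0b1010; 0b1111 ⊕ 0b1010 = 0b0101.
P6: E(K, 0b1111) = 0b0111; 0b0110 ⊕ 0b0111 = 0b0001.
Blocks that differ from the original plaintext: P4, P5.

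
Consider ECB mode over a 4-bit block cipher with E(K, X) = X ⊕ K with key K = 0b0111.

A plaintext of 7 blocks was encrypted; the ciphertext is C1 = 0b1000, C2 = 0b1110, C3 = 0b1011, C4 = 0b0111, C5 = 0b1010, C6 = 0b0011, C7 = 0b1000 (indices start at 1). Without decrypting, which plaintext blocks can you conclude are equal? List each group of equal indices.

P1 = P7

ECB encrypts each block independently with the same key, so equal ciphertext blocks imply equal plaintext blocks.
C1 = C7 = 0b1000, so P1 = P7.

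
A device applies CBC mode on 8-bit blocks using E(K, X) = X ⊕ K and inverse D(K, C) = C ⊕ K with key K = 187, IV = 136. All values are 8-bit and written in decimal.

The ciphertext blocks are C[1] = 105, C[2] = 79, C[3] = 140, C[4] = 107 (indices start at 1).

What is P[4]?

P[4] = 92

CBC decryption: P_i = D(K, C_i) ⊕ C_{i−1}, with C_{0} = IV.
P[4]: D(K, 107) = 208; 208 ⊕ 140 = 92.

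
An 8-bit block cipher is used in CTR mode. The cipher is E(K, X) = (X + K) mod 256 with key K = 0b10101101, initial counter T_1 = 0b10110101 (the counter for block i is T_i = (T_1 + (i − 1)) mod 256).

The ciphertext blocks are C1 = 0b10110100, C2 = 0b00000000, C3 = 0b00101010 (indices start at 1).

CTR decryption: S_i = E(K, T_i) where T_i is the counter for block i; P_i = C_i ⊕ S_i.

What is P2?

P2: T = 0b10110110, S = E(K, T) = 0b01100011; 0b00000000 ⊕ 0b01100011 = 0b01100011.

P2 = 0b01100011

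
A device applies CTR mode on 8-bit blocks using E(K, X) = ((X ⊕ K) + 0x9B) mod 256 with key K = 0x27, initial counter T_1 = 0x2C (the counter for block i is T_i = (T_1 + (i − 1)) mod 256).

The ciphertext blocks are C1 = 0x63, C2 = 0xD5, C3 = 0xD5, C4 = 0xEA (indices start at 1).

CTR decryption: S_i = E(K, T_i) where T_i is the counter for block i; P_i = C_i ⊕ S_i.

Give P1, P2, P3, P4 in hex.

P1: T = 0x2C, S = E(K, T) = 0xA6; 0x63 ⊕ 0xA6 = 0xC5.
P2: T = 0x2D, S = E(K, T) = 0xA5; 0xD5 ⊕ 0xA5 = 0x70.
P3: T = 0x2E, S = E(K, T) = 0xA4; 0xD5 ⊕ 0xA4 = 0x71.
P4: T = 0x2F, S = E(K, T) = 0xA3; 0xEA ⊕ 0xA3 = 0x49.

P1 = 0xC5, P2 = 0x70, P3 = 0x71, P4 = 0x49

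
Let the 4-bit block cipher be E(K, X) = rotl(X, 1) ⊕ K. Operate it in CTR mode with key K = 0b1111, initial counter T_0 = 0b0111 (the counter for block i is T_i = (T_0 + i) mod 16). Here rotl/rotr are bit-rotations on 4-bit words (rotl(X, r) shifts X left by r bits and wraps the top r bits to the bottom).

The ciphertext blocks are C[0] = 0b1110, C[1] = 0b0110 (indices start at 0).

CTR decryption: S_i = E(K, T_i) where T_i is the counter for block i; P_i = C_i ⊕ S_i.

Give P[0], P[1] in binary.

P[0] = 0b1111, P[1] = 0b1000

P[0]: T = 0b0111, S = E(K, T) = 0b0001; 0b1110 ⊕ 0b0001 = 0b1111.
P[1]: T = 0b1000, S = E(K, T) = 0b1110; 0b0110 ⊕ 0b1110 = 0b1000.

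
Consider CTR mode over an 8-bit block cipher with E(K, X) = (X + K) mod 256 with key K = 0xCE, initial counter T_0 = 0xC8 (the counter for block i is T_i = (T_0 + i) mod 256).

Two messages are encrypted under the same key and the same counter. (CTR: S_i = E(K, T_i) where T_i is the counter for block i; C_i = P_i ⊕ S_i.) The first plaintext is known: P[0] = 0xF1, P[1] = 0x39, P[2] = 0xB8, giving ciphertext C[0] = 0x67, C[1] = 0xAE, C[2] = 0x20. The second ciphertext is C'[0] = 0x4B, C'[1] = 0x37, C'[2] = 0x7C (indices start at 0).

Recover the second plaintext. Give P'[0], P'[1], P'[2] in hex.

In CTR with a reused counter, both messages share the same keystream S_i, so C_i ⊕ C'_i = P_i ⊕ P'_i and thus P'_i = P_i ⊕ C_i ⊕ C'_i.
P'[0]: 0xF1 ⊕ 0x67 ⊕ 0x4B = 0xDD.
P'[1]: 0x39 ⊕ 0xAE ⊕ 0x37 = 0xA0.
P'[2]: 0xB8 ⊕ 0x20 ⊕ 0x7C = 0xE4.

P'[0] = 0xDD, P'[1] = 0xA0, P'[2] = 0xE4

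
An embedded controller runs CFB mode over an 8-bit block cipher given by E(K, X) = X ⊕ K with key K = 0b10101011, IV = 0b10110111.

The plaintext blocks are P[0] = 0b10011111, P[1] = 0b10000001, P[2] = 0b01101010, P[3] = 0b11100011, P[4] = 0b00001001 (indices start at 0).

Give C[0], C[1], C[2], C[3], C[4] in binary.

C[0] = 0b10000011, C[1] = 0b10101001, C[2] = 0b01101000, C[3] = 0b00100000, C[4] = 0b10000010

CFB encryption: C_i = P_i ⊕ E(K, C_{i−1}), with C_{−1} = IV.
C[0]: E(K, 0b10110111) = 0b00011100; 0b10011111 ⊕ 0b00011100 = 0b10000011.
C[1]: E(K, 0b10000011) = 0b00101000; 0b10000001 ⊕ 0b00101000 = 0b10101001.
C[2]: E(K, 0b10101001) = 0b00000010; 0b01101010 ⊕ 0b00000010 = 0b01101000.
C[3]: E(K, 0b01101000) = 0b11000011; 0b11100011 ⊕ 0b11000011 = 0b00100000.
C[4]: E(K, 0b00100000) = 0b10001011; 0b00001001 ⊕ 0b10001011 = 0b10000010.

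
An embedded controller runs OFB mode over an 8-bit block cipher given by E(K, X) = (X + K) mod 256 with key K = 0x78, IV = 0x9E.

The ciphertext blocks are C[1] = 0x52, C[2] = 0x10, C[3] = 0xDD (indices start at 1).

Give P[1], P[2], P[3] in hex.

P[1] = 0x44, P[2] = 0x9E, P[3] = 0xDB

OFB decryption: S_i = E(K, S_{i−1}) with S_{0} = IV; P_i = C_i ⊕ S_i.
P[1]: S = E(K, 0x9E) = 0x16; 0x52 ⊕ 0x16 = 0x44.
P[2]: S = E(K, 0x16) = 0x8E; 0x10 ⊕ 0x8E = 0x9E.
P[3]: S = E(K, 0x8E) = 0x06; 0xDD ⊕ 0x06 = 0xDB.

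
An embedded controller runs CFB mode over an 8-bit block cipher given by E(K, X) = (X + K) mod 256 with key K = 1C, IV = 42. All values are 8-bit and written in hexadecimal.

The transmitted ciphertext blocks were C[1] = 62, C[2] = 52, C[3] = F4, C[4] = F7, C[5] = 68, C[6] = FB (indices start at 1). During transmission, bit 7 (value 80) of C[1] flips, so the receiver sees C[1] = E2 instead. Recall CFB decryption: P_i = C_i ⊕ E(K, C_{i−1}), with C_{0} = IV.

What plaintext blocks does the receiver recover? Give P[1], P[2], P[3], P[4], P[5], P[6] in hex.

Only C[1] changed, to E2. In CFB, a change in C_i flips the same bit in P_i and garbles P_{i+1}. Decrypting the received ciphertext:
P[1]: E(K, 42) = 5E; E2 ⊕ 5E = BC.
P[2]: E(K, E2) = FE; 52 ⊕ FE = AC.
P[3]: E(K, 52) = 6E; F4 ⊕ 6E = 9A.
P[4]: E(K, F4) = 10; F7 ⊕ 10 = E7.
P[5]: E(K, F7) = 13; 68 ⊕ 13 = 7B.
P[6]: E(K, 68) = 84; FB ⊕ 84 = 7F.
Blocks that differ from the original plaintext: P[1], P[2].

P[1] = BC, P[2] = AC, P[3] = 9A, P[4] = E7, P[5] = 7B, P[6] = 7F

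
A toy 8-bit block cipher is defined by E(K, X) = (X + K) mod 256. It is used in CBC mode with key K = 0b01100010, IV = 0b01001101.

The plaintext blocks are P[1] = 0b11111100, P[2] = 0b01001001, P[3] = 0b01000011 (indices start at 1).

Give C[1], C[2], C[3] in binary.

CBC encryption: C_i = E(K, P_i ⊕ C_{i−1}), with C_{0} = IV.
C[1]: P[1] ⊕ 0b01001101 = 0b10110001; E(K, 0b10110001) = 0b00010011.
C[2]: P[2] ⊕ 0b00010011 = 0b01011010; E(K, 0b01011010) = 0b10111100.
C[3]: P[3] ⊕ 0b10111100 = 0b11111111; E(K, 0b11111111) = 0b01100001.

C[1] = 0b00010011, C[2] = 0b10111100, C[3] = 0b01100001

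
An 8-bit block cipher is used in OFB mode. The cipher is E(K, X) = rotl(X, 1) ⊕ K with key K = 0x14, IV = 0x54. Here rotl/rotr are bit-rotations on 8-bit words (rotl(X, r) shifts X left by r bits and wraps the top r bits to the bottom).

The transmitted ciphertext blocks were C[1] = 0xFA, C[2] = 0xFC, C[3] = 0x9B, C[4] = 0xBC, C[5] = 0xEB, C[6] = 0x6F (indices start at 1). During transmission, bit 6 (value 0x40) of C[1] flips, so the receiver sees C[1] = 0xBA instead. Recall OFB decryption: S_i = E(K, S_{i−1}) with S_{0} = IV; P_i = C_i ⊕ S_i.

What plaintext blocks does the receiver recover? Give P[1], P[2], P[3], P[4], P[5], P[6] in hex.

P[1] = 0x06, P[2] = 0x91, P[3] = 0x55, P[4] = 0x35, P[5] = 0xEC, P[6] = 0x75

Only C[1] changed, to 0xBA. In OFB, a change in C_i flips the same bit in P_i only; the keystream is unaffected. Decrypting the received ciphertext:
P[1]: S = E(K, 0x54) = 0xBC; 0xBA ⊕ 0xBC = 0x06.
P[2]: S = E(K, 0xBC) = 0x6D; 0xFC ⊕ 0x6D = 0x91.
P[3]: S = E(K, 0x6D) = 0xCE; 0x9B ⊕ 0xCE = 0x55.
P[4]: S = E(K, 0xCE) = 0x89; 0xBC ⊕ 0x89 = 0x35.
P[5]: S = E(K, 0x89) = 0x07; 0xEB ⊕ 0x07 = 0xEC.
P[6]: S = E(K, 0x07) = 0x1A; 0x6F ⊕ 0x1A = 0x75.
Blocks that differ from the original plaintext: P[1].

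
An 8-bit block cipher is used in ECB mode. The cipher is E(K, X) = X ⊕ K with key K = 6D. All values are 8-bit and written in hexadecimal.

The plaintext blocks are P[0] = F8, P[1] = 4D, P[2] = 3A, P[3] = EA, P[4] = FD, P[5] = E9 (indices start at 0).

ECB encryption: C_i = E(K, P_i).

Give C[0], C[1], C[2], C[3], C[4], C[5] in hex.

C[0]: E(K, F8) = 95.
C[1]: E(K, 4D) = 20.
C[2]: E(K, 3A) = 57.
C[3]: E(K, EA) = 87.
C[4]: E(K, FD) = 90.
C[5]: E(K, E9) = 84.

C[0] = 95, C[1] = 20, C[2] = 57, C[3] = 87, C[4] = 90, C[5] = 84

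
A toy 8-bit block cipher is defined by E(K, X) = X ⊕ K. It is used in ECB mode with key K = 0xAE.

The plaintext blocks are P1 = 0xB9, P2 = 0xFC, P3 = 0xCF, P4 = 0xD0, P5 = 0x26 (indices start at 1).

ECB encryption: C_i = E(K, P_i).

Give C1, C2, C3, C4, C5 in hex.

C1 = 0x17, C2 = 0x52, C3 = 0x61, C4 = 0x7E, C5 = 0x88

C1: E(K, 0xB9) = 0x17.
C2: E(K, 0xFC) = 0x52.
C3: E(K, 0xCF) = 0x61.
C4: E(K, 0xD0) = 0x7E.
C5: E(K, 0x26) = 0x88.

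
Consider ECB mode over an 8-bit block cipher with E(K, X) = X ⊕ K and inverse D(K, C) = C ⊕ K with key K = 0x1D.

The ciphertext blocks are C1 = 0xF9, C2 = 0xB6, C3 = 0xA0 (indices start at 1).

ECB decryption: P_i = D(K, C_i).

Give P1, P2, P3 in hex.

P1: D(K, 0xF9) = 0xE4.
P2: D(K, 0xB6) = 0xAB.
P3: D(K, 0xA0) = 0xBD.

P1 = 0xE4, P2 = 0xAB, P3 = 0xBD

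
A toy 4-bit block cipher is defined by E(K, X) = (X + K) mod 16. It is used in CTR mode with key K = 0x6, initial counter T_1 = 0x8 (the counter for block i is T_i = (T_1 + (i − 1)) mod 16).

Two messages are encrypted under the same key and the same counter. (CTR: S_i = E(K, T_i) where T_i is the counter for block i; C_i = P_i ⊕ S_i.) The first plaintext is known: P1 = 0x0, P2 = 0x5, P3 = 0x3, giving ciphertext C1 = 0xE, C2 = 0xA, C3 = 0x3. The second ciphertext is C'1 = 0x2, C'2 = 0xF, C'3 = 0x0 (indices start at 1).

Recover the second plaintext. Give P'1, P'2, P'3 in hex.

In CTR with a reused counter, both messages share the same keystream S_i, so C_i ⊕ C'_i = P_i ⊕ P'_i and thus P'_i = P_i ⊕ C_i ⊕ C'_i.
P'1: 0x0 ⊕ 0xE ⊕ 0x2 = 0xC.
P'2: 0x5 ⊕ 0xA ⊕ 0xF = 0x0.
P'3: 0x3 ⊕ 0x3 ⊕ 0x0 = 0x0.

P'1 = 0xC, P'2 = 0x0, P'3 = 0x0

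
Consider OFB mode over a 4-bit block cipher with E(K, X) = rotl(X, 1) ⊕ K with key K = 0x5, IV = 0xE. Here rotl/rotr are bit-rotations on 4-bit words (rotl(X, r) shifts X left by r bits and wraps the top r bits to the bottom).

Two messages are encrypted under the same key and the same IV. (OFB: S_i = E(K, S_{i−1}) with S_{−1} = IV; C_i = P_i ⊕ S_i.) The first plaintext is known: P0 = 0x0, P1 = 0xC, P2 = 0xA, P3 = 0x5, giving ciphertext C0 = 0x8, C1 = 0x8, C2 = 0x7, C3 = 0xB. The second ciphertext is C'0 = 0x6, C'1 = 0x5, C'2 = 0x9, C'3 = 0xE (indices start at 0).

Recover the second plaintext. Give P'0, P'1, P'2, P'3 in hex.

P'0 = 0xE, P'1 = 0x1, P'2 = 0x4, P'3 = 0x0

In OFB with a reused IV, both messages share the same keystream S_i, so C_i ⊕ C'_i = P_i ⊕ P'_i and thus P'_i = P_i ⊕ C_i ⊕ C'_i.
P'0: 0x0 ⊕ 0x8 ⊕ 0x6 = 0xE.
P'1: 0xC ⊕ 0x8 ⊕ 0x5 = 0x1.
P'2: 0xA ⊕ 0x7 ⊕ 0x9 = 0x4.
P'3: 0x5 ⊕ 0xB ⊕ 0xE = 0x0.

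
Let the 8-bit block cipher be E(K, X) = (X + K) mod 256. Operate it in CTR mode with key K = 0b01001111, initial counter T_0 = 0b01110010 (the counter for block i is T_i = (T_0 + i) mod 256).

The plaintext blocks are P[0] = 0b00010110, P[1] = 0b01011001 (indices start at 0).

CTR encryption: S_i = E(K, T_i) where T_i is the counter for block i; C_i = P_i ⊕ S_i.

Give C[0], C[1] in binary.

C[0] = 0b11010111, C[1] = 0b10011011

C[0]: T = 0b01110010, S = E(K, T) = 0b11000001; 0b00010110 ⊕ 0b11000001 = 0b11010111.
C[1]: T = 0b01110011, S = E(K, T) = 0b11000010; 0b01011001 ⊕ 0b11000010 = 0b10011011.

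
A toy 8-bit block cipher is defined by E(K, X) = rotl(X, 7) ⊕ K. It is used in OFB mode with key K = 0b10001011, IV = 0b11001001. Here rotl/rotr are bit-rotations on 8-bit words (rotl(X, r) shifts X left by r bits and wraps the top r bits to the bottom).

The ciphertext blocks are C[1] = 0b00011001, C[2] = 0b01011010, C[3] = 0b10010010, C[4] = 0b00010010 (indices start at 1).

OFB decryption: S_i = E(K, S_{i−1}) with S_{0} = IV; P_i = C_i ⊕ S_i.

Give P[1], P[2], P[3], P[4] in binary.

P[1] = 0b01110110, P[2] = 0b01100110, P[3] = 0b00000111, P[4] = 0b01010011

P[1]: S = E(K, 0b11001001) = 0b01101111; 0b00011001 ⊕ 0b01101111 = 0b01110110.
P[2]: S = E(K, 0b01101111) = 0b00111100; 0b01011010 ⊕ 0b00111100 = 0b01100110.
P[3]: S = E(K, 0b00111100) = 0b10010101; 0b10010010 ⊕ 0b10010101 = 0b00000111.
P[4]: S = E(K, 0b10010101) = 0b01000001; 0b00010010 ⊕ 0b01000001 = 0b01010011.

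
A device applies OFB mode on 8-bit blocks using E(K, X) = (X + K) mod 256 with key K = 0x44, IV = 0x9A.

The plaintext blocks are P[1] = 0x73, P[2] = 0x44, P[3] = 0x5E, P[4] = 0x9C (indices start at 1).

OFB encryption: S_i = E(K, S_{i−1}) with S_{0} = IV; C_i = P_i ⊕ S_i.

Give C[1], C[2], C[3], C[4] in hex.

C[1]: S = E(K, 0x9A) = 0xDE; 0x73 ⊕ 0xDE = 0xAD.
C[2]: S = E(K, 0xDE) = 0x22; 0x44 ⊕ 0x22 = 0x66.
C[3]: S = E(K, 0x22) = 0x66; 0x5E ⊕ 0x66 = 0x38.
C[4]: S = E(K, 0x66) = 0xAA; 0x9C ⊕ 0xAA = 0x36.

C[1] = 0xAD, C[2] = 0x66, C[3] = 0x38, C[4] = 0x36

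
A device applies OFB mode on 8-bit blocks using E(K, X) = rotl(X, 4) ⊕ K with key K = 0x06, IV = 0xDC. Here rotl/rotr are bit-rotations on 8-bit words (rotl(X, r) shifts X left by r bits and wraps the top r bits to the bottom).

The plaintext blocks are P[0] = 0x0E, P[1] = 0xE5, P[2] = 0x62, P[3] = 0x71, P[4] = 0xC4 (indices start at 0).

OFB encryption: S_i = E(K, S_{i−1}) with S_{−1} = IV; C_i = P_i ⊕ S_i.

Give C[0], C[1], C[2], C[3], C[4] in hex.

C[0] = 0xC5, C[1] = 0x5F, C[2] = 0xCF, C[3] = 0xAD, C[4] = 0x0F

C[0]: S = E(K, 0xDC) = 0xCB; 0x0E ⊕ 0xCB = 0xC5.
C[1]: S = E(K, 0xCB) = 0xBA; 0xE5 ⊕ 0xBA = 0x5F.
C[2]: S = E(K, 0xBA) = 0xAD; 0x62 ⊕ 0xAD = 0xCF.
C[3]: S = E(K, 0xAD) = 0xDC; 0x71 ⊕ 0xDC = 0xAD.
C[4]: S = E(K, 0xDC) = 0xCB; 0xC4 ⊕ 0xCB = 0x0F.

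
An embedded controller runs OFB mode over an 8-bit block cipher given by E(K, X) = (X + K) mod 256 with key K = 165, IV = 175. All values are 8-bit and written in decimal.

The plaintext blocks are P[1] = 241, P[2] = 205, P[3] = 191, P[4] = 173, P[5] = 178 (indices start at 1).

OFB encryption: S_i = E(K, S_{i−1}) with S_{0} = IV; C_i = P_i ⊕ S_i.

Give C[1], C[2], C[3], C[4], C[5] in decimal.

C[1]: S = E(K, 175) = 84; 241 ⊕ 84 = 165.
C[2]: S = E(K, 84) = 249; 205 ⊕ 249 = 52.
C[3]: S = E(K, 249) = 158; 191 ⊕ 158 = 33.
C[4]: S = E(K, 158) = 67; 173 ⊕ 67 = 238.
C[5]: S = E(K, 67) = 232; 178 ⊕ 232 = 90.

C[1] = 165, C[2] = 52, C[3] = 33, C[4] = 238, C[5] = 90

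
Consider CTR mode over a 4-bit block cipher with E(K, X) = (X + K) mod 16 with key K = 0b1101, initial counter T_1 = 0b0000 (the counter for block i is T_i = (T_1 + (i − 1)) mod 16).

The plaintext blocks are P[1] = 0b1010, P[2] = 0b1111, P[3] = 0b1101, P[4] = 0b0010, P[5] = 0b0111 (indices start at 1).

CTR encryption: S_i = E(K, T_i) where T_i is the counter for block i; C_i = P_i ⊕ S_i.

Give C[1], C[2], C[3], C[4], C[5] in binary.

C[1]: T = 0b0000, S = E(K, T) = 0b1101; 0b1010 ⊕ 0b1101 = 0b0111.
C[2]: T = 0b0001, S = E(K, T) = 0b1110; 0b1111 ⊕ 0b1110 = 0b0001.
C[3]: T = 0b0010, S = E(K, T) = 0b1111; 0b1101 ⊕ 0b1111 = 0b0010.
C[4]: T = 0b0011, S = E(K, T) = 0b0000; 0b0010 ⊕ 0b0000 = 0b0010.
C[5]: T = 0b0100, S = E(K, T) = 0b0001; 0b0111 ⊕ 0b0001 = 0b0110.

C[1] = 0b0111, C[2] = 0b0001, C[3] = 0b0010, C[4] = 0b0010, C[5] = 0b0110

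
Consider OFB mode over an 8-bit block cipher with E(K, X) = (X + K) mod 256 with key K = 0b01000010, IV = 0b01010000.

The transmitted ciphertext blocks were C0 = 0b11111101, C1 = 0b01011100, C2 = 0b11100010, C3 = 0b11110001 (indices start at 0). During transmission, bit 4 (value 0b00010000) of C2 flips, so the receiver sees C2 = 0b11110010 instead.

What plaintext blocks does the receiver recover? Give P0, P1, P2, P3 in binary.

OFB decryption: S_i = E(K, S_{i−1}) with S_{−1} = IV; P_i = C_i ⊕ S_i.
Only C2 changed, to 0b11110010. In OFB, a change in C_i flips the same bit in P_i only; the keystream is unaffected. Decrypting the received ciphertext:
P0: S = E(K, 0b01010000) = 0b10010010; 0b11111101 ⊕ 0b10010010 = 0b01101111.
P1: S = E(K, 0b10010010) = 0b11010100; 0b01011100 ⊕ 0b11010100 = 0b10001000.
P2: S = E(K, 0b11010100) = 0b00010110; 0b11110010 ⊕ 0b00010110 = 0b11100100.
P3: S = E(K, 0b00010110) = 0b01011000; 0b11110001 ⊕ 0b01011000 = 0b10101001.
Blocks that differ from the original plaintext: P2.

P0 = 0b01101111, P1 = 0b10001000, P2 = 0b11100100, P3 = 0b10101001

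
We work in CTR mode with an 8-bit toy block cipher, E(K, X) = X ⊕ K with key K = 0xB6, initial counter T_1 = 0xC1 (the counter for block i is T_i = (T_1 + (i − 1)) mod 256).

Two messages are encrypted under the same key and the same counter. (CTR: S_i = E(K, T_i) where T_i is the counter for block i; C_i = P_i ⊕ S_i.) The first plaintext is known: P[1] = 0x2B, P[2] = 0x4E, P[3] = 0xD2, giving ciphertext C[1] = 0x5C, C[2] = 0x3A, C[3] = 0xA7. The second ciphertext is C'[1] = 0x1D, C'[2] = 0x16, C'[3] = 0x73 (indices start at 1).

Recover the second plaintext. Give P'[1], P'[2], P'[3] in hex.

In CTR with a reused counter, both messages share the same keystream S_i, so C_i ⊕ C'_i = P_i ⊕ P'_i and thus P'_i = P_i ⊕ C_i ⊕ C'_i.
P'[1]: 0x2B ⊕ 0x5C ⊕ 0x1D = 0x6A.
P'[2]: 0x4E ⊕ 0x3A ⊕ 0x16 = 0x62.
P'[3]: 0xD2 ⊕ 0xA7 ⊕ 0x73 = 0x06.

P'[1] = 0x6A, P'[2] = 0x62, P'[3] = 0x06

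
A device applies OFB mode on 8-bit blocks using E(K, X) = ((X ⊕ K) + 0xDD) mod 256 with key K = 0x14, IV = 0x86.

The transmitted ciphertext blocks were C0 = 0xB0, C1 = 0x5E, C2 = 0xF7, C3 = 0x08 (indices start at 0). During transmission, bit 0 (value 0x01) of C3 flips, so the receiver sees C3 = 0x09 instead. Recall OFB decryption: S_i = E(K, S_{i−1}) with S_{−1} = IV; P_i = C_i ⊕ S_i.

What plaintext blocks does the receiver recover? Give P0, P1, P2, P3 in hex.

P0 = 0xDF, P1 = 0x06, P2 = 0xDE, P3 = 0x13

Only C3 changed, to 0x09. In OFB, a change in C_i flips the same bit in P_i only; the keystream is unaffected. Decrypting the received ciphertext:
P0: S = E(K, 0x86) = 0x6F; 0xB0 ⊕ 0x6F = 0xDF.
P1: S = E(K, 0x6F) = 0x58; 0x5E ⊕ 0x58 = 0x06.
P2: S = E(K, 0x58) = 0x29; 0xF7 ⊕ 0x29 = 0xDE.
P3: S = E(K, 0x29) = 0x1A; 0x09 ⊕ 0x1A = 0x13.
Blocks that differ from the original plaintext: P3.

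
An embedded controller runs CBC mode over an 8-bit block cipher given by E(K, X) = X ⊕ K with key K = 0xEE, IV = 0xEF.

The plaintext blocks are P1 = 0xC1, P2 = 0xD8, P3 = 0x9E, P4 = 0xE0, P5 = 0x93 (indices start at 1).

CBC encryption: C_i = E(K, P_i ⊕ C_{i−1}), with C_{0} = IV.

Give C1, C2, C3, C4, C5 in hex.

C1 = 0xC0, C2 = 0xF6, C3 = 0x86, C4 = 0x88, C5 = 0xF5

C1: P1 ⊕ 0xEF = 0x2E; E(K, 0x2E) = 0xC0.
C2: P2 ⊕ 0xC0 = 0x18; E(K, 0x18) = 0xF6.
C3: P3 ⊕ 0xF6 = 0x68; E(K, 0x68) = 0x86.
C4: P4 ⊕ 0x86 = 0x66; E(K, 0x66) = 0x88.
C5: P5 ⊕ 0x88 = 0x1B; E(K, 0x1B) = 0xF5.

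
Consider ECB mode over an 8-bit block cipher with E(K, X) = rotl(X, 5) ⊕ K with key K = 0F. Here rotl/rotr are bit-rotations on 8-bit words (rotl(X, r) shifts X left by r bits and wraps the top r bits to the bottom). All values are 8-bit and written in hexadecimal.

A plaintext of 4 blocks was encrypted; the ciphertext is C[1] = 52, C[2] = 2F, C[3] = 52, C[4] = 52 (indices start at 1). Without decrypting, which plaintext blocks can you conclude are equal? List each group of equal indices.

ECB encrypts each block independently with the same key, so equal ciphertext blocks imply equal plaintext blocks.
C[1] = C[3] = C[4] = 52, so P[1] = P[3] = P[4].

P[1] = P[3] = P[4]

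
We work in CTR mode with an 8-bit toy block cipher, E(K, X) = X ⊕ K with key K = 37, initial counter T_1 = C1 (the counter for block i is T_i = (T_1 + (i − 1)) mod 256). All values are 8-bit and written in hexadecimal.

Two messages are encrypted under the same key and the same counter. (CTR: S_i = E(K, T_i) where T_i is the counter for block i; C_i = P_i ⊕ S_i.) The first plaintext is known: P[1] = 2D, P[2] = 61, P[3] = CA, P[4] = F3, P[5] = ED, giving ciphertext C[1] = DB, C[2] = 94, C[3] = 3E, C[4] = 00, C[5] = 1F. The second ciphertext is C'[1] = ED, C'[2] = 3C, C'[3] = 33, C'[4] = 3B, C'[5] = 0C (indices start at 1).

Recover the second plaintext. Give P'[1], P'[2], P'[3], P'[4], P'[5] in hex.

In CTR with a reused counter, both messages share the same keystream S_i, so C_i ⊕ C'_i = P_i ⊕ P'_i and thus P'_i = P_i ⊕ C_i ⊕ C'_i.
P'[1]: 2D ⊕ DB ⊕ ED = 1B.
P'[2]: 61 ⊕ 94 ⊕ 3C = C9.
P'[3]: CA ⊕ 3E ⊕ 33 = C7.
P'[4]: F3 ⊕ 00 ⊕ 3B = C8.
P'[5]: ED ⊕ 1F ⊕ 0C = FE.

P'[1] = 1B, P'[2] = C9, P'[3] = C7, P'[4] = C8, P'[5] = FE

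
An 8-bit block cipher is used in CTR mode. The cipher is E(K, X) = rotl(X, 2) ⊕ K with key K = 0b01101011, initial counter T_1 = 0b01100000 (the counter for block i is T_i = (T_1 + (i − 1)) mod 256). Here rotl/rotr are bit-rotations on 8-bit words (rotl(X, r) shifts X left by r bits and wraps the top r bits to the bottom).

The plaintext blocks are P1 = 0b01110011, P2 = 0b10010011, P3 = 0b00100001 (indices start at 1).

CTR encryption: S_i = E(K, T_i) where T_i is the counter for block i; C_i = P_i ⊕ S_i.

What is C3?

C1: T = 0b01100000, S = E(K, T) = 0b11101010; 0b01110011 ⊕ 0b11101010 = 0b10011001.
C2: T = 0b01100001, S = E(K, T) = 0b11101110; 0b10010011 ⊕ 0b11101110 = 0b01111101.
C3: T = 0b01100010, S = E(K, T) = 0b11100010; 0b00100001 ⊕ 0b11100010 = 0b11000011.

C3 = 0b11000011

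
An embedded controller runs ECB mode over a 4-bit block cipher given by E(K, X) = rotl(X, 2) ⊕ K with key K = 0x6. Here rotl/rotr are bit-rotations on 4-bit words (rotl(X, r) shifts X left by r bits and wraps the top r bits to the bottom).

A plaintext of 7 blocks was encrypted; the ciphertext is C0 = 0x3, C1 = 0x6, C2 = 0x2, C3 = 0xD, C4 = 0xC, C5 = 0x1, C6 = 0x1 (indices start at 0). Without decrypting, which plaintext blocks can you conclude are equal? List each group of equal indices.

P5 = P6

ECB encrypts each block independently with the same key, so equal ciphertext blocks imply equal plaintext blocks.
C5 = C6 = 0x1, so P5 = P6.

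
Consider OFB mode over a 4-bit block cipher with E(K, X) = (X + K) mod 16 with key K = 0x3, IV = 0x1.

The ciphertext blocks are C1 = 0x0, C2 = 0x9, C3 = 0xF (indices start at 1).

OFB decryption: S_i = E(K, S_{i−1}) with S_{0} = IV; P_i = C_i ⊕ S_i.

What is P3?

P3 = 0x5

P1: S = E(K, 0x1) = 0x4; 0x0 ⊕ 0x4 = 0x4.
P2: S = E(K, 0x4) = 0x7; 0x9 ⊕ 0x7 = 0xE.
P3: S = E(K, 0x7) = 0xA; 0xF ⊕ 0xA = 0x5.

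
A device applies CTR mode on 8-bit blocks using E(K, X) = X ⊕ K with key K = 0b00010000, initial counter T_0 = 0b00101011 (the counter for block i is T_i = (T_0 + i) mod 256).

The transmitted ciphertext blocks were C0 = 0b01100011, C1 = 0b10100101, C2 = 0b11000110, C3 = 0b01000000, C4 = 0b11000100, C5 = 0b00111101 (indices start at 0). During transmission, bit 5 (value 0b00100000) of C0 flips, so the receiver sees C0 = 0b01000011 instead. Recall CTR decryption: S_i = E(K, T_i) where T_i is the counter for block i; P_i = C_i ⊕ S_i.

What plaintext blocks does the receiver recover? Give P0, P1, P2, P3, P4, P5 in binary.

P0 = 0b01111000, P1 = 0b10011001, P2 = 0b11111011, P3 = 0b01111110, P4 = 0b11111011, P5 = 0b00011101

Only C0 changed, to 0b01000011. In CTR, a change in C_i flips the same bit in P_i only; the keystream is unaffected. Decrypting the received ciphertext:
P0: T = 0b00101011, S = E(K, T) = 0b00111011; 0b01000011 ⊕ 0b00111011 = 0b01111000.
P1: T = 0b00101100, S = E(K, T) = 0b00111100; 0b10100101 ⊕ 0b00111100 = 0b10011001.
P2: T = 0b00101101, S = E(K, T) = 0b00111101; 0b11000110 ⊕ 0b00111101 = 0b11111011.
P3: T = 0b00101110, S = E(K, T) = 0b00111110; 0b01000000 ⊕ 0b00111110 = 0b01111110.
P4: T = 0b00101111, S = E(K, T) = 0b00111111; 0b11000100 ⊕ 0b00111111 = 0b11111011.
P5: T = 0b00110000, S = E(K, T) = 0b00100000; 0b00111101 ⊕ 0b00100000 = 0b00011101.
Blocks that differ from the original plaintext: P0.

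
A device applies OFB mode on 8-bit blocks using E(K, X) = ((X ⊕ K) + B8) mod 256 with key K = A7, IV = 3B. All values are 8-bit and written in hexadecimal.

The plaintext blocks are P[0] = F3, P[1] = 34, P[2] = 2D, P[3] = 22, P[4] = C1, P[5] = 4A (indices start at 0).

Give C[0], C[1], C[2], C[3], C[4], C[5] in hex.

C[0] = A7, C[1] = 9F, C[2] = E9, C[3] = 39, C[4] = B5, C[5] = C1

OFB encryption: S_i = E(K, S_{i−1}) with S_{−1} = IV; C_i = P_i ⊕ S_i.
C[0]: S = E(K, 3B) = 54; F3 ⊕ 54 = A7.
C[1]: S = E(K, 54) = AB; 34 ⊕ AB = 9F.
C[2]: S = E(K, AB) = C4; 2D ⊕ C4 = E9.
C[3]: S = E(K, C4) = 1B; 22 ⊕ 1B = 39.
C[4]: S = E(K, 1B) = 74; C1 ⊕ 74 = B5.
C[5]: S = E(K, 74) = 8B; 4A ⊕ 8B = C1.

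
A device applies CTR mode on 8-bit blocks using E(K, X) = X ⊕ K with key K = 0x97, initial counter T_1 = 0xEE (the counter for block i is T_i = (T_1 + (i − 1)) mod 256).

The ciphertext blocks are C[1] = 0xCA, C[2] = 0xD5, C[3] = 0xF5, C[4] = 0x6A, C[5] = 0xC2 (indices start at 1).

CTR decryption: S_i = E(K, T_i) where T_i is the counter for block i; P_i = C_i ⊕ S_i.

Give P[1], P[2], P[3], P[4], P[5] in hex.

P[1] = 0xB3, P[2] = 0xAD, P[3] = 0x92, P[4] = 0x0C, P[5] = 0xA7

P[1]: T = 0xEE, S = E(K, T) = 0x79; 0xCA ⊕ 0x79 = 0xB3.
P[2]: T = 0xEF, S = E(K, T) = 0x78; 0xD5 ⊕ 0x78 = 0xAD.
P[3]: T = 0xF0, S = E(K, T) = 0x67; 0xF5 ⊕ 0x67 = 0x92.
P[4]: T = 0xF1, S = E(K, T) = 0x66; 0x6A ⊕ 0x66 = 0x0C.
P[5]: T = 0xF2, S = E(K, T) = 0x65; 0xC2 ⊕ 0x65 = 0xA7.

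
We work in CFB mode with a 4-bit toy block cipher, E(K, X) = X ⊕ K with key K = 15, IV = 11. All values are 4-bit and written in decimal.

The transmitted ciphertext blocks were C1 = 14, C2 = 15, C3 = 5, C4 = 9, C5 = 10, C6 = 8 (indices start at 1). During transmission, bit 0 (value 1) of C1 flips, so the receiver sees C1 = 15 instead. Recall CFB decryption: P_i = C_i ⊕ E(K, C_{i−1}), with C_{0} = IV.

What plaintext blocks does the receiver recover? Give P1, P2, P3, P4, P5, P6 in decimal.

P1 = 11, P2 = 15, P3 = 5, P4 = 3, P5 = 12, P6 = 13

Only C1 changed, to 15. In CFB, a change in C_i flips the same bit in P_i and garbles P_{i+1}. Decrypting the received ciphertext:
P1: E(K, 11) = 4; 15 ⊕ 4 = 11.
P2: E(K, 15) = 0; 15 ⊕ 0 = 15.
P3: E(K, 15) = 0; 5 ⊕ 0 = 5.
P4: E(K, 5) = 10; 9 ⊕ 10 = 3.
P5: E(K, 9) = 6; 10 ⊕ 6 = 12.
P6: E(K, 10) = 5; 8 ⊕ 5 = 13.
Blocks that differ from the original plaintext: P1, P2.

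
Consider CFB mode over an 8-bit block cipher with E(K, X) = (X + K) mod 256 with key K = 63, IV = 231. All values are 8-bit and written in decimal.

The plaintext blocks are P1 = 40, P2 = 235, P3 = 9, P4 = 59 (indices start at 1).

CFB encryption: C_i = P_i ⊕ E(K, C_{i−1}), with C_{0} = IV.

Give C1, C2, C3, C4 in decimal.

C1 = 14, C2 = 166, C3 = 236, C4 = 16

C1: E(K, 231) = 38; 40 ⊕ 38 = 14.
C2: E(K, 14) = 77; 235 ⊕ 77 = 166.
C3: E(K, 166) = 229; 9 ⊕ 229 = 236.
C4: E(K, 236) = 43; 59 ⊕ 43 = 16.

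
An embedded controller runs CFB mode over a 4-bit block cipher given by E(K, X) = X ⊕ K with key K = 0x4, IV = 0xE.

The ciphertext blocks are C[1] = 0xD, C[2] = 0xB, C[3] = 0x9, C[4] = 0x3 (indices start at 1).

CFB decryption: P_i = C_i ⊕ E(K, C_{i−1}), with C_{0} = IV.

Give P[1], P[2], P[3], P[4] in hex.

P[1] = 0x7, P[2] = 0x2, P[3] = 0x6, P[4] = 0xE

P[1]: E(K, 0xE) = 0xA; 0xD ⊕ 0xA = 0x7.
P[2]: E(K, 0xD) = 0x9; 0xB ⊕ 0x9 = 0x2.
P[3]: E(K, 0xB) = 0xF; 0x9 ⊕ 0xF = 0x6.
P[4]: E(K, 0x9) = 0xD; 0x3 ⊕ 0xD = 0xE.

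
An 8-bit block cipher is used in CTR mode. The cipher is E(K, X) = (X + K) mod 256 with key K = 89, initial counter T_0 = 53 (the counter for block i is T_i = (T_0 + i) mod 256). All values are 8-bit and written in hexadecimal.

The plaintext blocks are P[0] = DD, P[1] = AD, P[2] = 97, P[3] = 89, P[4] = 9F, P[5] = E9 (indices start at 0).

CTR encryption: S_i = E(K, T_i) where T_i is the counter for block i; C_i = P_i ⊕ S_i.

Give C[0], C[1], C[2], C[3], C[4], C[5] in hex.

C[0] = 01, C[1] = 70, C[2] = 49, C[3] = 56, C[4] = 7F, C[5] = 08

C[0]: T = 53, S = E(K, T) = DC; DD ⊕ DC = 01.
C[1]: T = 54, S = E(K, T) = DD; AD ⊕ DD = 70.
C[2]: T = 55, S = E(K, T) = DE; 97 ⊕ DE = 49.
C[3]: T = 56, S = E(K, T) = DF; 89 ⊕ DF = 56.
C[4]: T = 57, S = E(K, T) = E0; 9F ⊕ E0 = 7F.
C[5]: T = 58, S = E(K, T) = E1; E9 ⊕ E1 = 08.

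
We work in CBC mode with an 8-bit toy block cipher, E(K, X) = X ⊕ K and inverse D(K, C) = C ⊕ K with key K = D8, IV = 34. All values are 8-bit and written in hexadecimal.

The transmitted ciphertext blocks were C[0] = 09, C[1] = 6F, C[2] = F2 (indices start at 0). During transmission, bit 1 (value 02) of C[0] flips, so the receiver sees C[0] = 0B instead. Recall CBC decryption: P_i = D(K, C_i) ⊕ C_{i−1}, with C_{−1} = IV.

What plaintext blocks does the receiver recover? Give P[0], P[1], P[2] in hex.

Only C[0] changed, to 0B. In CBC, a change in C_i garbles P_i and flips the same bit in P_{i+1}. Decrypting the received ciphertext:
P[0]: D(K, 0B) = D3; D3 ⊕ 34 = E7.
P[1]: D(K, 6F) = B7; B7 ⊕ 0B = BC.
P[2]: D(K, F2) = 2A; 2A ⊕ 6F = 45.
Blocks that differ from the original plaintext: P[0], P[1].

P[0] = E7, P[1] = BC, P[2] = 45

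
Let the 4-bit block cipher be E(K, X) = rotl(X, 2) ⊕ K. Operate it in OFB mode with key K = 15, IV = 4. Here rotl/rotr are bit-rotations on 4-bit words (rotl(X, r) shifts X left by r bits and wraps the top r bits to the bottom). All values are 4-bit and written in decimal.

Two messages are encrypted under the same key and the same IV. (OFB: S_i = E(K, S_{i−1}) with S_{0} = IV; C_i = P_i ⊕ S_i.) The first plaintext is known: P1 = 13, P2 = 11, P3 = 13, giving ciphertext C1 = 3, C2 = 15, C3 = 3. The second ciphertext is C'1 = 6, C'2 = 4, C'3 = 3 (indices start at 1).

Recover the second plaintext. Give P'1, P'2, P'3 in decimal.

In OFB with a reused IV, both messages share the same keystream S_i, so C_i ⊕ C'_i = P_i ⊕ P'_i and thus P'_i = P_i ⊕ C_i ⊕ C'_i.
P'1: 13 ⊕ 3 ⊕ 6 = 8.
P'2: 11 ⊕ 15 ⊕ 4 = 0.
P'3: 13 ⊕ 3 ⊕ 3 = 13.

P'1 = 8, P'2 = 0, P'3 = 13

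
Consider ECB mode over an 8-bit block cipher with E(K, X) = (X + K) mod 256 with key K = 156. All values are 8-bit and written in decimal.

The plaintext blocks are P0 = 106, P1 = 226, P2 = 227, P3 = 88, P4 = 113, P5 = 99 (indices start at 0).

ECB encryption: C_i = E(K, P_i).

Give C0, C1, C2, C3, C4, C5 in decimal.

C0: E(K, 106) = 6.
C1: E(K, 226) = 126.
C2: E(K, 227) = 127.
C3: E(K, 88) = 244.
C4: E(K, 113) = 13.
C5: E(K, 99) = 255.

C0 = 6, C1 = 126, C2 = 127, C3 = 244, C4 = 13, C5 = 255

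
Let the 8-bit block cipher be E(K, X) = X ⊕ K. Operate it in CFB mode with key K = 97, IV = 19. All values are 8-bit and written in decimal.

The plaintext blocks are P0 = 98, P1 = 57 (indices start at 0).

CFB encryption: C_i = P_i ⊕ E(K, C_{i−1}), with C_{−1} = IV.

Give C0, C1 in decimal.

C0 = 16, C1 = 72

C0: E(K, 19) = 114; 98 ⊕ 114 = 16.
C1: E(K, 16) = 113; 57 ⊕ 113 = 72.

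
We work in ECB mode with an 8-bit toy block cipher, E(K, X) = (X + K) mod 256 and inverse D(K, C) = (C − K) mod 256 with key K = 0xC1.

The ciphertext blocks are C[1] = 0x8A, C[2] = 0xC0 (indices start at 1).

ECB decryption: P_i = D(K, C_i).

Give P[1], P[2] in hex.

P[1] = 0xC9, P[2] = 0xFF

P[1]: D(K, 0x8A) = 0xC9.
P[2]: D(K, 0xC0) = 0xFF.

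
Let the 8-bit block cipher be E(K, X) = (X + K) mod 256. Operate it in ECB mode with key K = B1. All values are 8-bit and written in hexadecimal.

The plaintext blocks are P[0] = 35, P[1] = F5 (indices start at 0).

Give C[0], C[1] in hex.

C[0] = E6, C[1] = A6

ECB encryption: C_i = E(K, P_i).
C[0]: E(K, 35) = E6.
C[1]: E(K, F5) = A6.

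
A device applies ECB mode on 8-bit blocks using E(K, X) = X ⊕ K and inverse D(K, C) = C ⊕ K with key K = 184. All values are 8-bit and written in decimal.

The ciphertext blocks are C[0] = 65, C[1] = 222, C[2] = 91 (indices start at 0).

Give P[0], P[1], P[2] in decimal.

P[0] = 249, P[1] = 102, P[2] = 227

ECB decryption: P_i = D(K, C_i).
P[0]: D(K, 65) = 249.
P[1]: D(K, 222) = 102.
P[2]: D(K, 91) = 227.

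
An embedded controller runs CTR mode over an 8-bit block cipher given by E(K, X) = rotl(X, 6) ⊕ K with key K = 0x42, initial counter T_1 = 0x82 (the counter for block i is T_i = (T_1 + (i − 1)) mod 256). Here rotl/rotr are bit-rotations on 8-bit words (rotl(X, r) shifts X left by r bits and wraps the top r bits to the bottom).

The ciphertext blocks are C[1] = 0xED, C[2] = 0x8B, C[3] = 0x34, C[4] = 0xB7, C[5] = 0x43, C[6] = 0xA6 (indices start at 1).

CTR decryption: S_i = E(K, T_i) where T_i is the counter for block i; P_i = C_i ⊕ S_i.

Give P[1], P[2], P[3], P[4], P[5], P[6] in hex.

P[1] = 0x0F, P[2] = 0x29, P[3] = 0x57, P[4] = 0x94, P[5] = 0xA0, P[6] = 0x05

P[1]: T = 0x82, S = E(K, T) = 0xE2; 0xED ⊕ 0xE2 = 0x0F.
P[2]: T = 0x83, S = E(K, T) = 0xA2; 0x8B ⊕ 0xA2 = 0x29.
P[3]: T = 0x84, S = E(K, T) = 0x63; 0x34 ⊕ 0x63 = 0x57.
P[4]: T = 0x85, S = E(K, T) = 0x23; 0xB7 ⊕ 0x23 = 0x94.
P[5]: T = 0x86, S = E(K, T) = 0xE3; 0x43 ⊕ 0xE3 = 0xA0.
P[6]: T = 0x87, S = E(K, T) = 0xA3; 0xA6 ⊕ 0xA3 = 0x05.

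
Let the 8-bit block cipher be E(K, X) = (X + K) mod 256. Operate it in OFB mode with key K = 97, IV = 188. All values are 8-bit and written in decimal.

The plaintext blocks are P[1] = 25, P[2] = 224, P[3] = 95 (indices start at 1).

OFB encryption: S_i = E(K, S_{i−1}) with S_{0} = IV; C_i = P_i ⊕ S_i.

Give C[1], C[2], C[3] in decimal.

C[1]: S = E(K, 188) = 29; 25 ⊕ 29 = 4.
C[2]: S = E(K, 29) = 126; 224 ⊕ 126 = 158.
C[3]: S = E(K, 126) = 223; 95 ⊕ 223 = 128.

C[1] = 4, C[2] = 158, C[3] = 128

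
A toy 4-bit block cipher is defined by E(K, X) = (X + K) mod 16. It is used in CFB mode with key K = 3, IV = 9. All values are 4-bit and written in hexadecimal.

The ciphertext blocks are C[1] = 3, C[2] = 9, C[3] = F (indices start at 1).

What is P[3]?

P[3] = 3

CFB decryption: P_i = C_i ⊕ E(K, C_{i−1}), with C_{0} = IV.
P[3]: E(K, 9) = C; F ⊕ C = 3.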